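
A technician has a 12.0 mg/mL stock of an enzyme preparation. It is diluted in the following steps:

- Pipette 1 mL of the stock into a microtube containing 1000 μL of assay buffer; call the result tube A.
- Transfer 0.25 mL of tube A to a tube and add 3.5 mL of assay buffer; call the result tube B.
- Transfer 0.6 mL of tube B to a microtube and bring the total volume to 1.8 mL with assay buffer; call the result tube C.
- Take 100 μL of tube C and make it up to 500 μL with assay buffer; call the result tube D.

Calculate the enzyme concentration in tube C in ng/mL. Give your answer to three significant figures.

Step 1: 1 mL + 1000 μL = 2 mL total → factor 2/1 = 2
Step 2: 0.25 mL + 3.5 mL = 3.75 mL total → factor 3.75/0.25 = 15
Step 3: 0.6 mL brought to 1.8 mL → factor 1.8/0.6 = 3
Dilution factor through tube C = 2 × 15 × 3 = 90
[tube C] = 12.0 mg/mL / 90 = 0.1333 mg/mL = 1.33 × 10^5 ng/mL

1.33 × 10^5 ng/mL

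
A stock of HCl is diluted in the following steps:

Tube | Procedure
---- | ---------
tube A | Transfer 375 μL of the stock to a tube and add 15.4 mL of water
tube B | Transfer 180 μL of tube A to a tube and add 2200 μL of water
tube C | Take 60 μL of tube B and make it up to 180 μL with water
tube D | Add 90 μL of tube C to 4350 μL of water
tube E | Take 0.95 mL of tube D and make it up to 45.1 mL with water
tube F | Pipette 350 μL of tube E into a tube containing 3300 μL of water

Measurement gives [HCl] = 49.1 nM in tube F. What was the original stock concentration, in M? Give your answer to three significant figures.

2.00 M

Step 1: 375 μL + 15.4 mL = 15775 μL total → factor 15775/375 = 42.067
Step 2: 180 μL + 2200 μL = 2380 μL total → factor 2380/180 = 13.222
Step 3: 60 μL brought to 180 μL → factor 180/60 = 3
Step 4: 90 μL + 4350 μL = 4440 μL total → factor 4440/90 = 49.333
Step 5: 0.95 mL brought to 45.1 mL → factor 45.1/0.95 = 47.474
Step 6: 350 μL + 3300 μL = 3650 μL total → factor 3650/350 = 10.429
Overall dilution factor = 42.067 × 13.222 × 3 × 49.333 × 47.474 × 10.429 = 4.0755 × 10^7
Stock = 49.1 nM × 4.0755 × 10^7 = 2.001 × 10^9 nM = 2.00 M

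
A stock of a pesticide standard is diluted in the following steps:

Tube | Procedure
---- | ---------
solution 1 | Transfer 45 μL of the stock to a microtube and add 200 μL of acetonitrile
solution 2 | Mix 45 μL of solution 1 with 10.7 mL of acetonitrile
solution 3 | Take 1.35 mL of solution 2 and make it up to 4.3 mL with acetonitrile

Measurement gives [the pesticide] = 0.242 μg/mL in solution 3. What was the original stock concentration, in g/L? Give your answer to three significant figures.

1.00 g/L

Step 1: 45 μL + 200 μL = 245 μL total → factor 245/45 = 5.4444
Step 2: 45 μL + 10.7 mL = 10745 μL total → factor 10745/45 = 238.78
Step 3: 1.35 mL brought to 4.3 mL → factor 4.3/1.35 = 3.1852
Overall dilution factor = 5.4444 × 238.78 × 3.1852 = 4140.8
Stock = 0.242 μg/mL × 4140.8 = 1002 μg/mL = 1.00 g/L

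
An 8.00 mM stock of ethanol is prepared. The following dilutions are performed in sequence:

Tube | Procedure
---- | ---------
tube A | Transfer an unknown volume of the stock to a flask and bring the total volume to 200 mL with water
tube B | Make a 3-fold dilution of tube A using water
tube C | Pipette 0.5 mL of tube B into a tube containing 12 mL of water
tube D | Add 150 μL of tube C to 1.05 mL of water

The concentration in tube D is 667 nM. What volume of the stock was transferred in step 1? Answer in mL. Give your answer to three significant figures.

Step 1: v brought to 200 mL → factor = 200 mL/v
Step 2: 3-fold → factor 3
Step 3: 0.5 mL + 12 mL = 12.5 mL total → factor 12.5/0.5 = 25
Step 4: 150 μL + 1.05 mL = 1200 μL total → factor 1200/150 = 8
Product of known-step factors = 600
Overall factor = 8.00 mM / (667 nM) = 11994
Step-1 factor = 11994 / 600 = 19.99
v = 200 mL / 19.99 = 10.0 mL

10.0 mL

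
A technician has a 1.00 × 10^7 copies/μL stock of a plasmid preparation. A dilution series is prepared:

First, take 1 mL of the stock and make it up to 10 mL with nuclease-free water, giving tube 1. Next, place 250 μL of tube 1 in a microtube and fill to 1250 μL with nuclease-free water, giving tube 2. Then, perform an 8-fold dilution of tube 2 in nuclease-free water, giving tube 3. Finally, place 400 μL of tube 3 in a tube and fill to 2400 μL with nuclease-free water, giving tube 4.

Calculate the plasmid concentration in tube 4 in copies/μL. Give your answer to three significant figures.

4.17 × 10^3 copies/μL

Step 1: 1 mL brought to 10 mL → factor 10/1 = 10
Step 2: 250 μL brought to 1250 μL → factor 1250/250 = 5
Step 3: 8-fold → factor 8
Step 4: 400 μL brought to 2400 μL → factor 2400/400 = 6
Dilution factor through tube 4 = 10 × 5 × 8 × 6 = 2400
[tube 4] = 1.00 × 10^7 copies/μL / 2400 = 4.17 × 10^3 copies/μL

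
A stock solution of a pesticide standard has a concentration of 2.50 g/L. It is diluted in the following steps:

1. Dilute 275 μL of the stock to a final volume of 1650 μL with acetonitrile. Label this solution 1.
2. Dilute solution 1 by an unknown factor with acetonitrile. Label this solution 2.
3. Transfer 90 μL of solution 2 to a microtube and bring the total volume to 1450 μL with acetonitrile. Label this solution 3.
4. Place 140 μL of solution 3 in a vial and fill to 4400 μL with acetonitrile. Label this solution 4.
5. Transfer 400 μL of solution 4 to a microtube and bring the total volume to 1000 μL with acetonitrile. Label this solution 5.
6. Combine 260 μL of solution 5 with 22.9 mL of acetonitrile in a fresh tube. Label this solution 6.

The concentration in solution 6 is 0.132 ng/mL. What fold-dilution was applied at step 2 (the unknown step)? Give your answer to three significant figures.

28.0-fold

Step 1: 275 μL brought to 1650 μL → factor 1650/275 = 6
Step 2: unknown factor x
Step 3: 90 μL brought to 1450 μL → factor 1450/90 = 16.111
Step 4: 140 μL brought to 4400 μL → factor 4400/140 = 31.429
Step 5: 400 μL brought to 1000 μL → factor 1000/400 = 2.5
Step 6: 260 μL + 22.9 mL = 23160 μL total → factor 23160/260 = 89.077
Product of known-step factors = 6.7656 × 10^5
Overall factor = 2.50 g/L / (0.132 ng/mL) = 1.8939 × 10^7
x = 1.8939 × 10^7 / 6.7656 × 10^5 = 28.0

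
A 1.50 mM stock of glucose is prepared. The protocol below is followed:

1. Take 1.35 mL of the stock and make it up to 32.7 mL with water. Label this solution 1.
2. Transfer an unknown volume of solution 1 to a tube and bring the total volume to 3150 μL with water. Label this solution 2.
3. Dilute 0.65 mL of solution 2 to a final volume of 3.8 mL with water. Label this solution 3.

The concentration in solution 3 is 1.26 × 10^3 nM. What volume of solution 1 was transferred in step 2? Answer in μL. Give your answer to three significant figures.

Step 1: 1.35 mL brought to 32.7 mL → factor 32.7/1.35 = 24.222
Step 2: v brought to 3150 μL → factor = 3150 μL/v
Step 3: 0.65 mL brought to 3.8 mL → factor 3.8/0.65 = 5.8462
Product of known-step factors = 141.61
Overall factor = 1.50 mM / (1.26 × 10^3 nM) = 1190.5
Step-2 factor = 1190.5 / 141.61 = 8.4069
v = 3150 μL / 8.4069 = 375 μL

375 μL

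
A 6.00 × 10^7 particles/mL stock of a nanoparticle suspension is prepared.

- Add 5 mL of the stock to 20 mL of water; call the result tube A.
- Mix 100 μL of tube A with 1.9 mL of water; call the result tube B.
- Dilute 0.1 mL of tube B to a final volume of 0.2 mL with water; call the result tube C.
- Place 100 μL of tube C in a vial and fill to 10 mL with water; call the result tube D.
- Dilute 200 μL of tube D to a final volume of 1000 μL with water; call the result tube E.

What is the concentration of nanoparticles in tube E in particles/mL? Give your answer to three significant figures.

Step 1: 5 mL + 20 mL = 25 mL total → factor 25/5 = 5
Step 2: 100 μL + 1.9 mL = 2000 μL total → factor 2000/100 = 20
Step 3: 0.1 mL brought to 0.2 mL → factor 0.2/0.1 = 2
Step 4: 100 μL brought to 10 mL → factor 10000/100 = 100
Step 5: 200 μL brought to 1000 μL → factor 1000/200 = 5
Overall dilution factor = 5 × 20 × 2 × 100 × 5 = 1 × 10^5
Final = 6.00 × 10^7 particles/mL / 1 × 10^5 = 600 particles/mL

600 particles/mL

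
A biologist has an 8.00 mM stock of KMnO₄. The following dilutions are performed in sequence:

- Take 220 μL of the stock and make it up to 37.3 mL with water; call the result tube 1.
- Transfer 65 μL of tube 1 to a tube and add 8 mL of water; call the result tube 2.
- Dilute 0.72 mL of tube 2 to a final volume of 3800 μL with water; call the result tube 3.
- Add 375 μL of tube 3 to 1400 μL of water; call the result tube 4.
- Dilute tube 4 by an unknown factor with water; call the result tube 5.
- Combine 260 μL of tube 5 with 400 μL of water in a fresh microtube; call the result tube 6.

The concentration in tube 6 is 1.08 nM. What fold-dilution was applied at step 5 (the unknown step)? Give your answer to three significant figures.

5.55-fold

Step 1: 220 μL brought to 37.3 mL → factor 37300/220 = 169.55
Step 2: 65 μL + 8 mL = 8065 μL total → factor 8065/65 = 124.08
Step 3: 0.72 mL brought to 3800 μL → factor 3.8/0.72 = 5.2778
Step 4: 375 μL + 1400 μL = 1775 μL total → factor 1775/375 = 4.7333
Step 5: unknown factor x
Step 6: 260 μL + 400 μL = 660 μL total → factor 660/260 = 2.5385
Product of known-step factors = 1.334 × 10^6
Overall factor = 8.00 mM / (1.08 nM) = 7.4074 × 10^6
x = 7.4074 × 10^6 / 1.334 × 10^6 = 5.55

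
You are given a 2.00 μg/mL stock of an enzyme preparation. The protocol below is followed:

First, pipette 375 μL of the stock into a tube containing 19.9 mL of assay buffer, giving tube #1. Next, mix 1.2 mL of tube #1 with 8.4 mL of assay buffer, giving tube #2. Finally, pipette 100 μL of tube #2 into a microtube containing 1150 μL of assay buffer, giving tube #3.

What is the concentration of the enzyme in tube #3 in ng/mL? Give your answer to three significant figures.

Step 1: 375 μL + 19.9 mL = 20275 μL total → factor 20275/375 = 54.067
Step 2: 1.2 mL + 8.4 mL = 9.6 mL total → factor 9.6/1.2 = 8
Step 3: 100 μL + 1150 μL = 1250 μL total → factor 1250/100 = 12.5
Overall dilution factor = 54.067 × 8 × 12.5 = 5406.7
Final = 2.00 μg/mL / 5406.7 = 0.0003699 μg/mL = 0.370 ng/mL

0.370 ng/mL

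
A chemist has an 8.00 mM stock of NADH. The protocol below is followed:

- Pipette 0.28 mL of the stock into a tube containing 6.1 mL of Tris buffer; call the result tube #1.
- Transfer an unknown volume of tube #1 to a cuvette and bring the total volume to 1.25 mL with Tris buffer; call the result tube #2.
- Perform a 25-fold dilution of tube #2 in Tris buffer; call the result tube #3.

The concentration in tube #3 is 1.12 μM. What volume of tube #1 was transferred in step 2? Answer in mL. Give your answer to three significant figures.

0.0997 mL

Step 1: 0.28 mL + 6.1 mL = 6.38 mL total → factor 6.38/0.28 = 22.786
Step 2: v brought to 1.25 mL → factor = 1.25 mL/v
Step 3: 25-fold → factor 25
Product of known-step factors = 569.64
Overall factor = 8.00 mM / (1.12 μM) = 7142.9
Step-2 factor = 7142.9 / 569.64 = 12.539
v = 1.25 mL / 12.539 = 0.0997 mL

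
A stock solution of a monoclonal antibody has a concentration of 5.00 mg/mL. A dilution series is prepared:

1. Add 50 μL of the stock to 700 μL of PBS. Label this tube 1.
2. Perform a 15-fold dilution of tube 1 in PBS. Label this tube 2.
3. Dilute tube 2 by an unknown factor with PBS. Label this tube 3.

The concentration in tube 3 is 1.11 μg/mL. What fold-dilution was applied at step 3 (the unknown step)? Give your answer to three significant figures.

Step 1: 50 μL + 700 μL = 750 μL total → factor 750/50 = 15
Step 2: 15-fold → factor 15
Step 3: unknown factor x
Product of known-step factors = 225
Overall factor = 5.00 mg/mL / (1.11 μg/mL) = 4504.5
x = 4504.5 / 225 = 20.0

20.0-fold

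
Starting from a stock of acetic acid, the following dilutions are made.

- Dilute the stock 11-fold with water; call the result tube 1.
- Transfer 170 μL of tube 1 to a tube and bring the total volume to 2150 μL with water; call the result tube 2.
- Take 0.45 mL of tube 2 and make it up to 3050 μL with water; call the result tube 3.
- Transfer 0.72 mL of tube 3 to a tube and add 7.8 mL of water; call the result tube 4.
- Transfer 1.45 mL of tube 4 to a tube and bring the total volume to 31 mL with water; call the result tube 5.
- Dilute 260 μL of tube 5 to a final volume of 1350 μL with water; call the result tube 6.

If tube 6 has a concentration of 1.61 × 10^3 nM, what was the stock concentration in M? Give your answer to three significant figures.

1.99 M

Step 1: 11-fold → factor 11
Step 2: 170 μL brought to 2150 μL → factor 2150/170 = 12.647
Step 3: 0.45 mL brought to 3050 μL → factor 3.05/0.45 = 6.7778
Step 4: 0.72 mL + 7.8 mL = 8.52 mL total → factor 8.52/0.72 = 11.833
Step 5: 1.45 mL brought to 31 mL → factor 31/1.45 = 21.379
Step 6: 260 μL brought to 1350 μL → factor 1350/260 = 5.1923
Overall dilution factor = 11 × 12.647 × 6.7778 × 11.833 × 21.379 × 5.1923 = 1.2386 × 10^6
Stock = 1.61 × 10^3 nM × 1.2386 × 10^6 = 1.994 × 10^9 nM = 1.99 M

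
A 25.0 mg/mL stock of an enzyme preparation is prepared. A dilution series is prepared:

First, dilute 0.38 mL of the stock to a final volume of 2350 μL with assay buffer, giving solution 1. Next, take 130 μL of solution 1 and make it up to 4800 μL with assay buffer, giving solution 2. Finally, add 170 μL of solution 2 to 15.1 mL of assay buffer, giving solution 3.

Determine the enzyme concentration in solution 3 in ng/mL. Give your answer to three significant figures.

Step 1: 0.38 mL brought to 2350 μL → factor 2.35/0.38 = 6.1842
Step 2: 130 μL brought to 4800 μL → factor 4800/130 = 36.923
Step 3: 170 μL + 15.1 mL = 15270 μL total → factor 15270/170 = 89.824
Overall dilution factor = 6.1842 × 36.923 × 89.824 = 20510
Final = 25.0 mg/mL / 20510 = 0.001219 mg/mL = 1.22 × 10^3 ng/mL

1.22 × 10^3 ng/mL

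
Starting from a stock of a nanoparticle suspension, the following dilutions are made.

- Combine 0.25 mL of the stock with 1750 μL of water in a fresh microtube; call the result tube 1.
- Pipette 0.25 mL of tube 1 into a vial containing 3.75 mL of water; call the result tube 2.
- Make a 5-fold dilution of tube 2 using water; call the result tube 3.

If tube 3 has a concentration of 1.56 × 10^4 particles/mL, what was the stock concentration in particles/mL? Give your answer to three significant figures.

Step 1: 0.25 mL + 1750 μL = 2 mL total → factor 2/0.25 = 8
Step 2: 0.25 mL + 3.75 mL = 4 mL total → factor 4/0.25 = 16
Step 3: 5-fold → factor 5
Overall dilution factor = 8 × 16 × 5 = 640
Stock = 1.56 × 10^4 particles/mL × 640 = 9.98 × 10^6 particles/mL

9.98 × 10^6 particles/mL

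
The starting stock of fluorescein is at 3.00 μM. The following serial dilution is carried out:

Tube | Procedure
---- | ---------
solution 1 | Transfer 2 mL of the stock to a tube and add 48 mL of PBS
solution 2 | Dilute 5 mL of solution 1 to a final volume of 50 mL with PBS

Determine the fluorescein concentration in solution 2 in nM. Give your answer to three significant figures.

Step 1: 2 mL + 48 mL = 50 mL total → factor 50/2 = 25
Step 2: 5 mL brought to 50 mL → factor 50/5 = 10
Overall dilution factor = 25 × 10 = 250
Final = 3.00 μM / 250 = 0.01200 μM = 12.0 nM

12.0 nM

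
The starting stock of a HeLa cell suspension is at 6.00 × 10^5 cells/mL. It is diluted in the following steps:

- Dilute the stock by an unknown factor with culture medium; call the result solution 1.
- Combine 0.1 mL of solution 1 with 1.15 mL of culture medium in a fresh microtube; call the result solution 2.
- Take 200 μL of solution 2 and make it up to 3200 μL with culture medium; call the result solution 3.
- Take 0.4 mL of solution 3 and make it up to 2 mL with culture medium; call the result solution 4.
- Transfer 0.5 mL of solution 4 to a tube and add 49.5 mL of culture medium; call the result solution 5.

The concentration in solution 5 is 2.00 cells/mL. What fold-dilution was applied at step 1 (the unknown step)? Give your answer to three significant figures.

3.00-fold

Step 1: unknown factor x
Step 2: 0.1 mL + 1.15 mL = 1.25 mL total → factor 1.25/0.1 = 12.5
Step 3: 200 μL brought to 3200 μL → factor 3200/200 = 16
Step 4: 0.4 mL brought to 2 mL → factor 2/0.4 = 5
Step 5: 0.5 mL + 49.5 mL = 50 mL total → factor 50/0.5 = 100
Product of known-step factors = 1 × 10^5
Overall factor = 6.00 × 10^5 cells/mL / (2.00 cells/mL) = 3 × 10^5
x = 3 × 10^5 / 1 × 10^5 = 3.00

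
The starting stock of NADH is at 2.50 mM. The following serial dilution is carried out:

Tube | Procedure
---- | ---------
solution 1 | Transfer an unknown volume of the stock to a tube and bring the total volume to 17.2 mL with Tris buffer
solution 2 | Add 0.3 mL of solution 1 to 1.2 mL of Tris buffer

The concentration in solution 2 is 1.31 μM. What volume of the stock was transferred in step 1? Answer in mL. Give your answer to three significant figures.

Step 1: v brought to 17.2 mL → factor = 17.2 mL/v
Step 2: 0.3 mL + 1.2 mL = 1.5 mL total → factor 1.5/0.3 = 5
Product of known-step factors = 5
Overall factor = 2.50 mM / (1.31 μM) = 1908.4
Step-1 factor = 1908.4 / 5 = 381.68
v = 17.2 mL / 381.68 = 0.0451 mL

0.0451 mL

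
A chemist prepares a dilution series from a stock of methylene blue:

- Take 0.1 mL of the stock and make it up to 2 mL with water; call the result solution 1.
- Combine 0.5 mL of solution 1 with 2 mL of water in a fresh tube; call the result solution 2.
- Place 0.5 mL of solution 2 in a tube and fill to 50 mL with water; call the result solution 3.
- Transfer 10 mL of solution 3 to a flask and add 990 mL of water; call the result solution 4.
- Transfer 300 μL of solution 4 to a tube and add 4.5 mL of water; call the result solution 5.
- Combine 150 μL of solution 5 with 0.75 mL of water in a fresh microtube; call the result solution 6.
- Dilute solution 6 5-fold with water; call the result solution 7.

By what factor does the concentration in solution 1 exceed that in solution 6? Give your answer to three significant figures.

4.80 × 10^6

Step 1: 0.1 mL brought to 2 mL → factor 2/0.1 = 20
Step 2: 0.5 mL + 2 mL = 2.5 mL total → factor 2.5/0.5 = 5
Step 3: 0.5 mL brought to 50 mL → factor 50/0.5 = 100
Step 4: 10 mL + 990 mL = 1000 mL total → factor 1000/10 = 100
Step 5: 300 μL + 4.5 mL = 4800 μL total → factor 4800/300 = 16
Step 6: 150 μL + 0.75 mL = 900 μL total → factor 900/150 = 6
Dilution factor to solution 1 = 20; to solution 6 = 9.6 × 10^7
[solution 1]/[solution 6] = (factor to solution 6)/(factor to solution 1) = 9.6 × 10^7/20 = 4.80 × 10^6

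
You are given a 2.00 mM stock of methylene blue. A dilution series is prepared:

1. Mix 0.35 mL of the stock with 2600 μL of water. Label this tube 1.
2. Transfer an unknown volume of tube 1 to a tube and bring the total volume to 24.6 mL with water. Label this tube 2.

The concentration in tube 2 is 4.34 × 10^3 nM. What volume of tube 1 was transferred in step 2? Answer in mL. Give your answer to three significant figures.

Step 1: 0.35 mL + 2600 μL = 2.95 mL total → factor 2.95/0.35 = 8.4286
Step 2: v brought to 24.6 mL → factor = 24.6 mL/v
Product of known-step factors = 8.4286
Overall factor = 2.00 mM / (4.34 × 10^3 nM) = 460.83
Step-2 factor = 460.83 / 8.4286 = 54.675
v = 24.6 mL / 54.675 = 0.450 mL

0.450 mL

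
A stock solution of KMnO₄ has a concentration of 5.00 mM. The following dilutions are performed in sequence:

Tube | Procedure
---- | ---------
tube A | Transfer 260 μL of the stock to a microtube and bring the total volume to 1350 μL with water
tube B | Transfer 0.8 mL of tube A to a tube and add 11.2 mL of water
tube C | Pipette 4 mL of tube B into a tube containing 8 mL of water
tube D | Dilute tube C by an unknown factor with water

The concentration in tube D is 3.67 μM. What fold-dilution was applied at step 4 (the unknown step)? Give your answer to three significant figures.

5.83-fold

Step 1: 260 μL brought to 1350 μL → factor 1350/260 = 5.1923
Step 2: 0.8 mL + 11.2 mL = 12 mL total → factor 12/0.8 = 15
Step 3: 4 mL + 8 mL = 12 mL total → factor 12/4 = 3
Step 4: unknown factor x
Product of known-step factors = 233.65
Overall factor = 5.00 mM / (3.67 μM) = 1362.4
x = 1362.4 / 233.65 = 5.83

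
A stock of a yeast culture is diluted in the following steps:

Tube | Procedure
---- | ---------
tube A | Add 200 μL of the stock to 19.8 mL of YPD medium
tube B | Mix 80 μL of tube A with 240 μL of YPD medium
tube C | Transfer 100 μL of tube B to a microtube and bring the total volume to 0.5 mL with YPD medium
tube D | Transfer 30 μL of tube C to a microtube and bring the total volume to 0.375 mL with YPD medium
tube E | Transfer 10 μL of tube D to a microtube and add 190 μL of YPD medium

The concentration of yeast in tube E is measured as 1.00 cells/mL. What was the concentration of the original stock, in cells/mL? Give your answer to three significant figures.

Step 1: 200 μL + 19.8 mL = 20000 μL total → factor 20000/200 = 100
Step 2: 80 μL + 240 μL = 320 μL total → factor 320/80 = 4
Step 3: 100 μL brought to 0.5 mL → factor 500/100 = 5
Step 4: 30 μL brought to 0.375 mL → factor 375/30 = 12.5
Step 5: 10 μL + 190 μL = 200 μL total → factor 200/10 = 20
Overall dilution factor = 100 × 4 × 5 × 12.5 × 20 = 5 × 10^5
Stock = 1.00 cells/mL × 5 × 10^5 = 5.00 × 10^5 cells/mL

5.00 × 10^5 cells/mL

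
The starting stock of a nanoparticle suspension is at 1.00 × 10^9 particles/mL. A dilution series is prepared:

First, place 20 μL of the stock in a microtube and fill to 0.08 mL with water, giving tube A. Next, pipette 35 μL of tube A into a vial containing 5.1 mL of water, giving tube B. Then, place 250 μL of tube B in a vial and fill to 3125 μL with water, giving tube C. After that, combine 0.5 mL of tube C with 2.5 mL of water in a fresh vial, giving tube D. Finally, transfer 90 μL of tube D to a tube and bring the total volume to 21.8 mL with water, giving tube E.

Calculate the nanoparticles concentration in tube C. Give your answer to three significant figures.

Step 1: 20 μL brought to 0.08 mL → factor 80/20 = 4
Step 2: 35 μL + 5.1 mL = 5135 μL total → factor 5135/35 = 146.71
Step 3: 250 μL brought to 3125 μL → factor 3125/250 = 12.5
Dilution factor through tube C = 4 × 146.71 × 12.5 = 7335.7
[tube C] = 1.00 × 10^9 particles/mL / 7335.7 = 1.36 × 10^5 particles/mL

1.36 × 10^5 particles/mL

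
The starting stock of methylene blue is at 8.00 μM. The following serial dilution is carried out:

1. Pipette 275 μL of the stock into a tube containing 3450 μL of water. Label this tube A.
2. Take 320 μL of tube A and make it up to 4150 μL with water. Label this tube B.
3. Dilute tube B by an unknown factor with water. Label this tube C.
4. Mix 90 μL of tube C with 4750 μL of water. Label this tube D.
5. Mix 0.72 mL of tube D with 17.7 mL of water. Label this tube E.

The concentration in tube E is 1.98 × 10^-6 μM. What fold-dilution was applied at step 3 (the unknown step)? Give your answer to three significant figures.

16.7-fold

Step 1: 275 μL + 3450 μL = 3725 μL total → factor 3725/275 = 13.545
Step 2: 320 μL brought to 4150 μL → factor 4150/320 = 12.969
Step 3: unknown factor x
Step 4: 90 μL + 4750 μL = 4840 μL total → factor 4840/90 = 53.778
Step 5: 0.72 mL + 17.7 mL = 18.42 mL total → factor 18.42/0.72 = 25.583
Product of known-step factors = 2.4169 × 10^5
Overall factor = 8.00 μM / (1.98 × 10^-6 μM) = 4.0404 × 10^6
x = 4.0404 × 10^6 / 2.4169 × 10^5 = 16.7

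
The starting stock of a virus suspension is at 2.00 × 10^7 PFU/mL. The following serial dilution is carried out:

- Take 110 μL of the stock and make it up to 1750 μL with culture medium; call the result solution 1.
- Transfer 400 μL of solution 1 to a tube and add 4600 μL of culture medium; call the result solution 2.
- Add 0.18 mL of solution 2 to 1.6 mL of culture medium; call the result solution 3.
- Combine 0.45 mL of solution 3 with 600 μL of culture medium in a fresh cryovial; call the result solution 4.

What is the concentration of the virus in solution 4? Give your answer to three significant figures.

Step 1: 110 μL brought to 1750 μL → factor 1750/110 = 15.909
Step 2: 400 μL + 4600 μL = 5000 μL total → factor 5000/400 = 12.5
Step 3: 0.18 mL + 1.6 mL = 1.78 mL total → factor 1.78/0.18 = 9.8889
Step 4: 0.45 mL + 600 μL = 1.05 mL total → factor 1.05/0.45 = 2.3333
Overall dilution factor = 15.909 × 12.5 × 9.8889 × 2.3333 = 4588.6
Final = 2.00 × 10^7 PFU/mL / 4588.6 = 4.36 × 10^3 PFU/mL

4.36 × 10^3 PFU/mL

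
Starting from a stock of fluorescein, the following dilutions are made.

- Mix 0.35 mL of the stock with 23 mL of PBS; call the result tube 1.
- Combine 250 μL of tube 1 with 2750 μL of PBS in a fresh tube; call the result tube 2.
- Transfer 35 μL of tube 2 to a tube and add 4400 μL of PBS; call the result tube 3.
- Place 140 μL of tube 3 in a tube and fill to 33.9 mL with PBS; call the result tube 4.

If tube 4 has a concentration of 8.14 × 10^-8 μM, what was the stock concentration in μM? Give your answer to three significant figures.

Step 1: 0.35 mL + 23 mL = 23.35 mL total → factor 23.35/0.35 = 66.714
Step 2: 250 μL + 2750 μL = 3000 μL total → factor 3000/250 = 12
Step 3: 35 μL + 4400 μL = 4435 μL total → factor 4435/35 = 126.71
Step 4: 140 μL brought to 33.9 mL → factor 33900/140 = 242.14
Overall dilution factor = 66.714 × 12 × 126.71 × 242.14 = 2.4564 × 10^7
Stock = 8.14 × 10^-8 μM × 2.4564 × 10^7 = 2.00 μM

2.00 μM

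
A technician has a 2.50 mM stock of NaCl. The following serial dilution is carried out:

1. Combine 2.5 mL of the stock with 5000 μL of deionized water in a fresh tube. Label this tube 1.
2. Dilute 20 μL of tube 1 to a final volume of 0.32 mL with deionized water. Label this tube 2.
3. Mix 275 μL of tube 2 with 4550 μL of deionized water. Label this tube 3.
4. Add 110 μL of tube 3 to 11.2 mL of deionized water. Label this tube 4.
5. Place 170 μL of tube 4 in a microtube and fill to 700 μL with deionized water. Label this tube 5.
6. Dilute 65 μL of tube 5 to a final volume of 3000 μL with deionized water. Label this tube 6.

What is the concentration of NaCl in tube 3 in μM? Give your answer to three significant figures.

2.97 μM

Step 1: 2.5 mL + 5000 μL = 7.5 mL total → factor 7.5/2.5 = 3
Step 2: 20 μL brought to 0.32 mL → factor 320/20 = 16
Step 3: 275 μL + 4550 μL = 4825 μL total → factor 4825/275 = 17.545
Dilution factor through tube 3 = 3 × 16 × 17.545 = 842.18
[tube 3] = 2.50 mM / 842.18 = 0.002968 mM = 2.97 μM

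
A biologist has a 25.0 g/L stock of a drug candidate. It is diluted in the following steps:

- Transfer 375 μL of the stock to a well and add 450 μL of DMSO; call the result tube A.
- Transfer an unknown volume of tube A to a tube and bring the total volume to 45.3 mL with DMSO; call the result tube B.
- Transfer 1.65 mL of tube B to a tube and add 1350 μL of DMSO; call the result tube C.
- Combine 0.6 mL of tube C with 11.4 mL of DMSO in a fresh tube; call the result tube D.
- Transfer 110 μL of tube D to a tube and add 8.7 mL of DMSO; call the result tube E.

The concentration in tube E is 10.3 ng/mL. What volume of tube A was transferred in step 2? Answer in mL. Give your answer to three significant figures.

0.120 mL

Step 1: 375 μL + 450 μL = 825 μL total → factor 825/375 = 2.2
Step 2: v brought to 45.3 mL → factor = 45.3 mL/v
Step 3: 1.65 mL + 1350 μL = 3 mL total → factor 3/1.65 = 1.8182
Step 4: 0.6 mL + 11.4 mL = 12 mL total → factor 12/0.6 = 20
Step 5: 110 μL + 8.7 mL = 8810 μL total → factor 8810/110 = 80.091
Product of known-step factors = 6407.3
Overall factor = 25.0 g/L / (10.3 ng/mL) = 2.4272 × 10^6
Step-2 factor = 2.4272 × 10^6 / 6407.3 = 378.82
v = 45.3 mL / 378.82 = 0.120 mL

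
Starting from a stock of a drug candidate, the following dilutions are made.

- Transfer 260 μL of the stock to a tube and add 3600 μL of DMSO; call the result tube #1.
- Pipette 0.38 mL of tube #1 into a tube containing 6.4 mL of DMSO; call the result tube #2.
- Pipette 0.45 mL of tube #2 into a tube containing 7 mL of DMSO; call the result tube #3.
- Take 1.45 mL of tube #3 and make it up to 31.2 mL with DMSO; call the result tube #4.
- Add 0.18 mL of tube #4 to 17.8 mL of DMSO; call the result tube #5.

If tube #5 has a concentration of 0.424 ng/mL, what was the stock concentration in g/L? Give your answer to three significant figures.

4.00 g/L

Step 1: 260 μL + 3600 μL = 3860 μL total → factor 3860/260 = 14.846
Step 2: 0.38 mL + 6.4 mL = 6.78 mL total → factor 6.78/0.38 = 17.842
Step 3: 0.45 mL + 7 mL = 7.45 mL total → factor 7.45/0.45 = 16.556
Step 4: 1.45 mL brought to 31.2 mL → factor 31.2/1.45 = 21.517
Step 5: 0.18 mL + 17.8 mL = 17.98 mL total → factor 17.98/0.18 = 99.889
Overall dilution factor = 14.846 × 17.842 × 16.556 × 21.517 × 99.889 = 9.4256 × 10^6
Stock = 0.424 ng/mL × 9.4256 × 10^6 = 3.996 × 10^6 ng/mL = 4.00 g/L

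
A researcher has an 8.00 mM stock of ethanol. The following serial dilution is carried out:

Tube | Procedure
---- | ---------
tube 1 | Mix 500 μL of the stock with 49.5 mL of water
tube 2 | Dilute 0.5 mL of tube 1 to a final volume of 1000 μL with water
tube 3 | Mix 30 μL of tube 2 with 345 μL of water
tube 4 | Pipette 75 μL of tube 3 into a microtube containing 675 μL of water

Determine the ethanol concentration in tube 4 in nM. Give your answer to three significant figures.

320 nM

Step 1: 500 μL + 49.5 mL = 50000 μL total → factor 50000/500 = 100
Step 2: 0.5 mL brought to 1000 μL → factor 1/0.5 = 2
Step 3: 30 μL + 345 μL = 375 μL total → factor 375/30 = 12.5
Step 4: 75 μL + 675 μL = 750 μL total → factor 750/75 = 10
Overall dilution factor = 100 × 2 × 12.5 × 10 = 25000
Final = 8.00 mM / 25000 = 0.0003200 mM = 320 nM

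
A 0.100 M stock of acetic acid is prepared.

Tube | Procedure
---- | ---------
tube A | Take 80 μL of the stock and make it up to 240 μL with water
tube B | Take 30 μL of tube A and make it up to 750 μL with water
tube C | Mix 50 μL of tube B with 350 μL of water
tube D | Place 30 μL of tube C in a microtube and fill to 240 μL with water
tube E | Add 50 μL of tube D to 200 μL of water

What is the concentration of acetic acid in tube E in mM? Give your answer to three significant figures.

Step 1: 80 μL brought to 240 μL → factor 240/80 = 3
Step 2: 30 μL brought to 750 μL → factor 750/30 = 25
Step 3: 50 μL + 350 μL = 400 μL total → factor 400/50 = 8
Step 4: 30 μL brought to 240 μL → factor 240/30 = 8
Step 5: 50 μL + 200 μL = 250 μL total → factor 250/50 = 5
Overall dilution factor = 3 × 25 × 8 × 8 × 5 = 24000
Final = 0.100 M / 24000 = 4.167 × 10^-6 M = 0.00417 mM

0.00417 mM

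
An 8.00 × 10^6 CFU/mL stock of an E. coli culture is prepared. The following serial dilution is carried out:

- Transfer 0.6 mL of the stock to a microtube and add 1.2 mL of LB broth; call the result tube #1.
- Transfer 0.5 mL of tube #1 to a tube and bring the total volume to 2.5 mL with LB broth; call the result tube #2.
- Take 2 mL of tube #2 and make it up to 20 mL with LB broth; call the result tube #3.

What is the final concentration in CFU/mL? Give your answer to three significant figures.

Step 1: 0.6 mL + 1.2 mL = 1.8 mL total → factor 1.8/0.6 = 3
Step 2: 0.5 mL brought to 2.5 mL → factor 2.5/0.5 = 5
Step 3: 2 mL brought to 20 mL → factor 20/2 = 10
Overall dilution factor = 3 × 5 × 10 = 150
Final = 8.00 × 10^6 CFU/mL / 150 = 5.33 × 10^4 CFU/mL

5.33 × 10^4 CFU/mL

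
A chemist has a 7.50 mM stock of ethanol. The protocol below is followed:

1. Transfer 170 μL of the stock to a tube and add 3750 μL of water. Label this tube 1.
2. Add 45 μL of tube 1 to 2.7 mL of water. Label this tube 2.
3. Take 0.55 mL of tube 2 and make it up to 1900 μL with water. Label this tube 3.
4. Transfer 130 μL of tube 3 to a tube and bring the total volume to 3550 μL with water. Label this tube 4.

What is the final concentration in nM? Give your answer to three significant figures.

Step 1: 170 μL + 3750 μL = 3920 μL total → factor 3920/170 = 23.059
Step 2: 45 μL + 2.7 mL = 2745 μL total → factor 2745/45 = 61
Step 3: 0.55 mL brought to 1900 μL → factor 1.9/0.55 = 3.4545
Step 4: 130 μL brought to 3550 μL → factor 3550/130 = 27.308
Overall dilution factor = 23.059 × 61 × 3.4545 × 27.308 = 1.3269 × 10^5
Final = 7.50 mM / 1.3269 × 10^5 = 5.652 × 10^-5 mM = 56.5 nM

56.5 nM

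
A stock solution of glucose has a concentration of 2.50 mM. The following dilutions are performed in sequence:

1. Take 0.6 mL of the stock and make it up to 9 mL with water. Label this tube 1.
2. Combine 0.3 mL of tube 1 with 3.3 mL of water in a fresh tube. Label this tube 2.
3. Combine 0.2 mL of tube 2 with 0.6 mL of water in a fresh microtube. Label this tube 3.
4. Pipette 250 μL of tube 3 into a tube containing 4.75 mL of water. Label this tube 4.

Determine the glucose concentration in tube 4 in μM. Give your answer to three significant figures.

0.174 μM

Step 1: 0.6 mL brought to 9 mL → factor 9/0.6 = 15
Step 2: 0.3 mL + 3.3 mL = 3.6 mL total → factor 3.6/0.3 = 12
Step 3: 0.2 mL + 0.6 mL = 0.8 mL total → factor 0.8/0.2 = 4
Step 4: 250 μL + 4.75 mL = 5000 μL total → factor 5000/250 = 20
Overall dilution factor = 15 × 12 × 4 × 20 = 14400
Final = 2.50 mM / 14400 = 0.0001736 mM = 0.174 μM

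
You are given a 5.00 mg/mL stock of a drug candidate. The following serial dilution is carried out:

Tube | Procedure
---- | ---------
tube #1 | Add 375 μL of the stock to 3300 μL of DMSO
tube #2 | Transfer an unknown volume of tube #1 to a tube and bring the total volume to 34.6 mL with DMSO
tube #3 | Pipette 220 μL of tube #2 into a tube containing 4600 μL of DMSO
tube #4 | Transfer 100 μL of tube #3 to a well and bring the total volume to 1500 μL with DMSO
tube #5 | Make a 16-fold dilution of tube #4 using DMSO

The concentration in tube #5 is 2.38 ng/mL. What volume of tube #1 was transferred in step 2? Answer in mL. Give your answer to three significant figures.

Step 1: 375 μL + 3300 μL = 3675 μL total → factor 3675/375 = 9.8
Step 2: v brought to 34.6 mL → factor = 34.6 mL/v
Step 3: 220 μL + 4600 μL = 4820 μL total → factor 4820/220 = 21.909
Step 4: 100 μL brought to 1500 μL → factor 1500/100 = 15
Step 5: 16-fold → factor 16
Product of known-step factors = 51530
Overall factor = 5.00 mg/mL / (2.38 ng/mL) = 2.1008 × 10^6
Step-2 factor = 2.1008 × 10^6 / 51530 = 40.769
v = 34.6 mL / 40.769 = 0.849 mL

0.849 mL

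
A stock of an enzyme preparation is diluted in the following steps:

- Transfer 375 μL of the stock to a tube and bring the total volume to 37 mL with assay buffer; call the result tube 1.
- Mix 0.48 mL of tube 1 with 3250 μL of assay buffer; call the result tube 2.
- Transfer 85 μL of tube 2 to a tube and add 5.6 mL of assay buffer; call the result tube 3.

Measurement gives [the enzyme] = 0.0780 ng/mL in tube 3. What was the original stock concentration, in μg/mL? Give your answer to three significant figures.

4.00 μg/mL

Step 1: 375 μL brought to 37 mL → factor 37000/375 = 98.667
Step 2: 0.48 mL + 3250 μL = 3.73 mL total → factor 3.73/0.48 = 7.7708
Step 3: 85 μL + 5.6 mL = 5685 μL total → factor 5685/85 = 66.882
Overall dilution factor = 98.667 × 7.7708 × 66.882 = 51280
Stock = 0.0780 ng/mL × 51280 = 4000 ng/mL = 4.00 μg/mL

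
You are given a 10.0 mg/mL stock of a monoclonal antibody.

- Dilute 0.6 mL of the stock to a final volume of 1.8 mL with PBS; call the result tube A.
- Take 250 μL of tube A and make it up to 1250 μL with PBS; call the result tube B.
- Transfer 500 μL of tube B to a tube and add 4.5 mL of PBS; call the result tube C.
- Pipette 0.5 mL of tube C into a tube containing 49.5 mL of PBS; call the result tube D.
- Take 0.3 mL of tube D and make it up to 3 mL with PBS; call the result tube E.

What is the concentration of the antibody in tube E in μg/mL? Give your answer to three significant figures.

Step 1: 0.6 mL brought to 1.8 mL → factor 1.8/0.6 = 3
Step 2: 250 μL brought to 1250 μL → factor 1250/250 = 5
Step 3: 500 μL + 4.5 mL = 5000 μL total → factor 5000/500 = 10
Step 4: 0.5 mL + 49.5 mL = 50 mL total → factor 50/0.5 = 100
Step 5: 0.3 mL brought to 3 mL → factor 3/0.3 = 10
Overall dilution factor = 3 × 5 × 10 × 100 × 10 = 1.5 × 10^5
Final = 10.0 mg/mL / 1.5 × 10^5 = 6.667 × 10^-5 mg/mL = 0.0667 μg/mL

0.0667 μg/mL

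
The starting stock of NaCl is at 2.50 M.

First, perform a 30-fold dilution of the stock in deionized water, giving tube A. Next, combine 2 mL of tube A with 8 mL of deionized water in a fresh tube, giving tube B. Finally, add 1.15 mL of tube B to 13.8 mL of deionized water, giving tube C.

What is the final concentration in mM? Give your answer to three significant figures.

1.28 mM

Step 1: 30-fold → factor 30
Step 2: 2 mL + 8 mL = 10 mL total → factor 10/2 = 5
Step 3: 1.15 mL + 13.8 mL = 14.95 mL total → factor 14.95/1.15 = 13
Overall dilution factor = 30 × 5 × 13 = 1950
Final = 2.50 M / 1950 = 0.001282 M = 1.28 mM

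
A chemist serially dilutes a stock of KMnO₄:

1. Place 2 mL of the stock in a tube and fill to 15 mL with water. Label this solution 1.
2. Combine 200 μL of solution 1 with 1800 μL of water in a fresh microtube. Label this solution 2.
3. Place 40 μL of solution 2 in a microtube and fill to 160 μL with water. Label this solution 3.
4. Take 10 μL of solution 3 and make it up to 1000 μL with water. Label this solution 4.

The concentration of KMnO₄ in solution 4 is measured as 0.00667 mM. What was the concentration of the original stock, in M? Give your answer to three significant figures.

Step 1: 2 mL brought to 15 mL → factor 15/2 = 7.5
Step 2: 200 μL + 1800 μL = 2000 μL total → factor 2000/200 = 10
Step 3: 40 μL brought to 160 μL → factor 160/40 = 4
Step 4: 10 μL brought to 1000 μL → factor 1000/10 = 100
Overall dilution factor = 7.5 × 10 × 4 × 100 = 30000
Stock = 0.00667 mM × 30000 = 200.1 mM = 0.200 M

0.200 M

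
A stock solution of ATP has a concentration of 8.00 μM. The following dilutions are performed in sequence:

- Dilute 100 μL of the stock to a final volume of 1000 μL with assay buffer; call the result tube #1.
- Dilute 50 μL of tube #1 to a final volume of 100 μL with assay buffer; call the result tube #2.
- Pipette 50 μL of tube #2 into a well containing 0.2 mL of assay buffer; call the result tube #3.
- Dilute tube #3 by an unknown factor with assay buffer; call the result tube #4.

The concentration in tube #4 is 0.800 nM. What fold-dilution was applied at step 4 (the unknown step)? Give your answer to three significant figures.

Step 1: 100 μL brought to 1000 μL → factor 1000/100 = 10
Step 2: 50 μL brought to 100 μL → factor 100/50 = 2
Step 3: 50 μL + 0.2 mL = 250 μL total → factor 250/50 = 5
Step 4: unknown factor x
Product of known-step factors = 100
Overall factor = 8.00 μM / (0.800 nM) = 10000
x = 10000 / 100 = 100

100-fold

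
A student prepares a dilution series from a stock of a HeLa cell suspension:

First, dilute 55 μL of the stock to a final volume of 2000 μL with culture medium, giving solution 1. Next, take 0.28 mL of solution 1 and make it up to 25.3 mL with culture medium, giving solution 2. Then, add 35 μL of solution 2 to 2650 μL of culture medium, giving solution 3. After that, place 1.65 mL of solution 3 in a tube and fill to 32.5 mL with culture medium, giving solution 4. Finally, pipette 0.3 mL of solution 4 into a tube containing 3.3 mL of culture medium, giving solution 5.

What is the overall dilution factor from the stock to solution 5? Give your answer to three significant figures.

5.96 × 10^7

Step 1: 55 μL brought to 2000 μL → factor 2000/55 = 36.364
Step 2: 0.28 mL brought to 25.3 mL → factor 25.3/0.28 = 90.357
Step 3: 35 μL + 2650 μL = 2685 μL total → factor 2685/35 = 76.714
Step 4: 1.65 mL brought to 32.5 mL → factor 32.5/1.65 = 19.697
Step 5: 0.3 mL + 3.3 mL = 3.6 mL total → factor 3.6/0.3 = 12
Overall dilution factor = 36.364 × 90.357 × 76.714 × 19.697 × 12 = 5.9578 × 10^7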